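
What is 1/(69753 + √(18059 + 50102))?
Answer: 69753/4865412848 - √68161/4865412848 ≈ 1.4283e-5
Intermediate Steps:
1/(69753 + √(18059 + 50102)) = 1/(69753 + √68161)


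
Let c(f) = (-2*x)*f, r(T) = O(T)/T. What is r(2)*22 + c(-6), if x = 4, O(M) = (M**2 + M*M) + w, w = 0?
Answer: 136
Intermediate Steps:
O(M) = 2*M**2 (O(M) = (M**2 + M*M) + 0 = (M**2 + M**2) + 0 = 2*M**2 + 0 = 2*M**2)
r(T) = 2*T (r(T) = (2*T**2)/T = 2*T)
c(f) = -8*f (c(f) = (-2*4)*f = -8*f)
r(2)*22 + c(-6) = (2*2)*22 - 8*(-6) = 4*22 + 48 = 88 + 48 = 136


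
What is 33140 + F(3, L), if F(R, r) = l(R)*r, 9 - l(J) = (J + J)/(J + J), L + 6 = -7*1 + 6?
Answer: 33084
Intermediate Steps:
L = -7 (L = -6 + (-7*1 + 6) = -6 + (-7 + 6) = -6 - 1 = -7)
l(J) = 8 (l(J) = 9 - (J + J)/(J + J) = 9 - 2*J/(2*J) = 9 - 2*J*1/(2*J) = 9 - 1*1 = 9 - 1 = 8)
F(R, r) = 8*r
33140 + F(3, L) = 33140 + 8*(-7) = 33140 - 56 = 33084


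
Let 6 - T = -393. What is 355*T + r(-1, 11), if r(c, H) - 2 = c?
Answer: 141646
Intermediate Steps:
r(c, H) = 2 + c
T = 399 (T = 6 - 1*(-393) = 6 + 393 = 399)
355*T + r(-1, 11) = 355*399 + (2 - 1) = 141645 + 1 = 141646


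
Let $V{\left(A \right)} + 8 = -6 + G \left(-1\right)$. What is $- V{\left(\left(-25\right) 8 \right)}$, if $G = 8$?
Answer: $22$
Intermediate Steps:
$V{\left(A \right)} = -22$ ($V{\left(A \right)} = -8 + \left(-6 + 8 \left(-1\right)\right) = -8 - 14 = -22$)
$- V{\left(\left(-25\right) 8 \right)} = \left(-1\right) \left(-22\right) = 22$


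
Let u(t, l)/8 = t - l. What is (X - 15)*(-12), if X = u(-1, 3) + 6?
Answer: 492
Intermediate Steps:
u(t, l) = -8*l + 8*t (u(t, l) = 8*(t - l) = -8*l + 8*t)
X = -26 (X = (-8*3 + 8*(-1)) + 6 = (-24 - 8) + 6 = -32 + 6 = -26)
(X - 15)*(-12) = (-26 - 15)*(-12) = -41*(-12) = 492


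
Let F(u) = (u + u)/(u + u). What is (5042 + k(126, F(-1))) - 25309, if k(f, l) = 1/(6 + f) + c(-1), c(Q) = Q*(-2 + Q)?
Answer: -2674847/132 ≈ -20264.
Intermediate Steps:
F(u) = 1 (F(u) = (2*u)/((2*u)) = (2*u)*(1/(2*u)) = 1)
k(f, l) = 3 + 1/(6 + f) (k(f, l) = 1/(6 + f) - (-2 - 1) = 1/(6 + f) - 1*(-3) = 1/(6 + f) + 3 = 3 + 1/(6 + f))
(5042 + k(126, F(-1))) - 25309 = (5042 + (19 + 3*126)/(6 + 126)) - 25309 = (5042 + (19 + 378)/132) - 25309 = (5042 + (1/132)*397) - 25309 = (5042 + 397/132) - 25309 = 665941/132 - 25309 = -2674847/132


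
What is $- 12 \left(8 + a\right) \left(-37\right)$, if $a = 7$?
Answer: $6660$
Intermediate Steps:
$- 12 \left(8 + a\right) \left(-37\right) = - 12 \left(8 + 7\right) \left(-37\right) = \left(-12\right) 15 \left(-37\right) = \left(-180\right) \left(-37\right) = 6660$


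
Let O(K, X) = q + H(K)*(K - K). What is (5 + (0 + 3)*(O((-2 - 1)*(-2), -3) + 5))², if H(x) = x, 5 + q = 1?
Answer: 64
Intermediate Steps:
q = -4 (q = -5 + 1 = -4)
O(K, X) = -4 (O(K, X) = -4 + K*(K - K) = -4 + K*0 = -4 + 0 = -4)
(5 + (0 + 3)*(O((-2 - 1)*(-2), -3) + 5))² = (5 + (0 + 3)*(-4 + 5))² = (5 + 3*1)² = (5 + 3)² = 8² = 64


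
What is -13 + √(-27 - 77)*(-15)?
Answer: -13 - 30*I*√26 ≈ -13.0 - 152.97*I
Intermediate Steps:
-13 + √(-27 - 77)*(-15) = -13 + √(-104)*(-15) = -13 + (2*I*√26)*(-15) = -13 - 30*I*√26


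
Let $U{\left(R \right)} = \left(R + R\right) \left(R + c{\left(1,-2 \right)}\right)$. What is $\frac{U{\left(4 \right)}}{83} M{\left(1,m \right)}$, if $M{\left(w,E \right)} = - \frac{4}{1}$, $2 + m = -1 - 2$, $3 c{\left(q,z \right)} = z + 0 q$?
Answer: $- \frac{320}{249} \approx -1.2851$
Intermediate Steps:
$c{\left(q,z \right)} = \frac{z}{3}$ ($c{\left(q,z \right)} = \frac{z + 0 q}{3} = \frac{z + 0}{3} = \frac{z}{3}$)
$m = -5$ ($m = -2 - 3 = -5$)
$U{\left(R \right)} = 2 R \left(- \frac{2}{3} + R\right)$ ($U{\left(R \right)} = \left(R + R\right) \left(R + \frac{1}{3} \left(-2\right)\right) = 2 R \left(R - \frac{2}{3}\right) = 2 R \left(- \frac{2}{3} + R\right)$)
$M{\left(w,E \right)} = -4$ ($M{\left(w,E \right)} = \left(-4\right) 1 = -4$)
$\frac{U{\left(4 \right)}}{83} M{\left(1,m \right)} = \frac{\frac{2}{3} \cdot 4 \left(-2 + 3 \cdot 4\right)}{83} \left(-4\right) = \frac{\frac{2}{3} \cdot 4 \left(-2 + 12\right)}{83} \left(-4\right) = \frac{\frac{2}{3} \cdot 4 \cdot 10}{83} \left(-4\right) = \frac{1}{83} \cdot \frac{80}{3} \left(-4\right) = \frac{80}{249} \left(-4\right) = - \frac{320}{249}$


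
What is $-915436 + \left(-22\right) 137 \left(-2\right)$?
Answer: $-909408$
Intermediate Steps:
$-915436 + \left(-22\right) 137 \left(-2\right) = -915436 - -6028 = -915436 + 6028 = -909408$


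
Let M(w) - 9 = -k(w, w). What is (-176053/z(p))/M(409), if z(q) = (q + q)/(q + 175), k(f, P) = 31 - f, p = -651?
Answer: -5985802/35991 ≈ -166.31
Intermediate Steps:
z(q) = 2*q/(175 + q) (z(q) = (2*q)/(175 + q) = 2*q/(175 + q))
M(w) = -22 + w (M(w) = 9 - (31 - w) = 9 + (-31 + w) = -22 + w)
(-176053/z(p))/M(409) = (-176053/(2*(-651)/(175 - 651)))/(-22 + 409) = -176053/(2*(-651)/(-476))/387 = -176053/(2*(-651)*(-1/476))*(1/387) = -176053/93/34*(1/387) = -176053*34/93*(1/387) = -5985802/93*1/387 = -5985802/35991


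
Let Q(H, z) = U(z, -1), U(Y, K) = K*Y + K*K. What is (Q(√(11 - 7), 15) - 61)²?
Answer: 5625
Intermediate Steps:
U(Y, K) = K² + K*Y (U(Y, K) = K*Y + K² = K² + K*Y)
Q(H, z) = 1 - z (Q(H, z) = -(-1 + z) = 1 - z)
(Q(√(11 - 7), 15) - 61)² = ((1 - 1*15) - 61)² = ((1 - 15) - 61)² = (-14 - 61)² = (-75)² = 5625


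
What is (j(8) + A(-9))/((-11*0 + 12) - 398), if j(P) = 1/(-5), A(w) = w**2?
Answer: -202/965 ≈ -0.20933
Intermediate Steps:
j(P) = -1/5
(j(8) + A(-9))/((-11*0 + 12) - 398) = (-1/5 + (-9)**2)/((-11*0 + 12) - 398) = (-1/5 + 81)/((0 + 12) - 398) = 404/(5*(12 - 398)) = (404/5)/(-386) = (404/5)*(-1/386) = -202/965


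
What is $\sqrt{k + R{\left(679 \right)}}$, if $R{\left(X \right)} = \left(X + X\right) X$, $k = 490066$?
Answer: $2 \sqrt{353037} \approx 1188.3$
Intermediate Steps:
$R{\left(X \right)} = 2 X^{2}$ ($R{\left(X \right)} = 2 X X = 2 X^{2}$)
$\sqrt{k + R{\left(679 \right)}} = \sqrt{490066 + 2 \cdot 679^{2}} = \sqrt{490066 + 2 \cdot 461041} = \sqrt{490066 + 922082} = \sqrt{1412148} = 2 \sqrt{353037}$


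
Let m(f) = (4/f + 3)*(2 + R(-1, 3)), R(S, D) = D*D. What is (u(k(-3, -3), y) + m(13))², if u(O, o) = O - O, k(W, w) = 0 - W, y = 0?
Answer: 223729/169 ≈ 1323.8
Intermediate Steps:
R(S, D) = D²
k(W, w) = -W
m(f) = 33 + 44/f (m(f) = (4/f + 3)*(2 + 3²) = (3 + 4/f)*(2 + 9) = (3 + 4/f)*11 = 33 + 44/f)
u(O, o) = 0
(u(k(-3, -3), y) + m(13))² = (0 + (33 + 44/13))² = (0 + 473/13)² = (473/13)² = 223729/169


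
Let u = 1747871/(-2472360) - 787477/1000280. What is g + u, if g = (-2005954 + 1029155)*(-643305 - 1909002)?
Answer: 15413860372930305663437/6182630652 ≈ 2.4931e+12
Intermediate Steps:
u = -9238217599/6182630652 (u = 1747871*(-1/2472360) - 787477*1/1000280 = -1747871/2472360 - 787477/1000280 = -9238217599/6182630652 ≈ -1.4942)
g = 2493090925293 (g = -976799*(-2552307) = 2493090925293)
g + u = 2493090925293 - 9238217599/6182630652 = 15413860372930305663437/6182630652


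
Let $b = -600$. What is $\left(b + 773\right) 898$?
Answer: $155354$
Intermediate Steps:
$\left(b + 773\right) 898 = \left(-600 + 773\right) 898 = 173 \cdot 898 = 155354$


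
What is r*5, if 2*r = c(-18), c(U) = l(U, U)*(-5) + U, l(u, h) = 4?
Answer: -95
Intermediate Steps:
c(U) = -20 + U (c(U) = 4*(-5) + U = -20 + U)
r = -19 (r = (-20 - 18)/2 = (½)*(-38) = -19)
r*5 = -19*5 = -95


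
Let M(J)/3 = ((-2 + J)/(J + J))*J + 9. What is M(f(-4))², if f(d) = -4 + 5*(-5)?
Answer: 1521/4 ≈ 380.25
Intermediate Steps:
f(d) = -29 (f(d) = -4 - 25 = -29)
M(J) = 24 + 3*J/2 (M(J) = 3*(((-2 + J)/(J + J))*J + 9) = 3*(((-2 + J)/((2*J)))*J + 9) = 3*(((-2 + J)*(1/(2*J)))*J + 9) = 3*(((-2 + J)/(2*J))*J + 9) = 3*((-1 + J/2) + 9) = 3*(8 + J/2) = 24 + 3*J/2)
M(f(-4))² = (24 + (3/2)*(-29))² = (24 - 87/2)² = (-39/2)² = 1521/4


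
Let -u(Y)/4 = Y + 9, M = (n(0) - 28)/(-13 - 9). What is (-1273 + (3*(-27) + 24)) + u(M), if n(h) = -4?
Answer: -15090/11 ≈ -1371.8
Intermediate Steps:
M = 16/11 (M = (-4 - 28)/(-13 - 9) = -32/(-22) = -32*(-1/22) = 16/11 ≈ 1.4545)
u(Y) = -36 - 4*Y (u(Y) = -4*(Y + 9) = -4*(9 + Y) = -36 - 4*Y)
(-1273 + (3*(-27) + 24)) + u(M) = (-1273 + (3*(-27) + 24)) + (-36 - 4*16/11) = (-1273 + (-81 + 24)) + (-36 - 64/11) = (-1273 - 57) - 460/11 = -1330 - 460/11 = -15090/11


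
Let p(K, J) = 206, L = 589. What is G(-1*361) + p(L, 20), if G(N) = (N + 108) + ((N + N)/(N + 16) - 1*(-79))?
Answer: 11762/345 ≈ 34.093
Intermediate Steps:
G(N) = 187 + N + 2*N/(16 + N) (G(N) = (108 + N) + ((2*N)/(16 + N) + 79) = (108 + N) + (2*N/(16 + N) + 79) = (108 + N) + (79 + 2*N/(16 + N)) = 187 + N + 2*N/(16 + N))
G(-1*361) + p(L, 20) = (2992 + (-1*361)² + 205*(-1*361))/(16 - 1*361) + 206 = (2992 + (-361)² + 205*(-361))/(16 - 361) + 206 = (2992 + 130321 - 74005)/(-345) + 206 = -1/345*59308 + 206 = -59308/345 + 206 = 11762/345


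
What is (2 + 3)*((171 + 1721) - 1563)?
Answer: 1645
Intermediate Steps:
(2 + 3)*((171 + 1721) - 1563) = 5*(1892 - 1563) = 5*329 = 1645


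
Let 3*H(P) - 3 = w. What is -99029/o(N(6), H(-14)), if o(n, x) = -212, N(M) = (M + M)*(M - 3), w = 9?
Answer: 99029/212 ≈ 467.12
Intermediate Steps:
H(P) = 4 (H(P) = 1 + (1/3)*9 = 1 + 3 = 4)
N(M) = 2*M*(-3 + M) (N(M) = (2*M)*(-3 + M) = 2*M*(-3 + M))
-99029/o(N(6), H(-14)) = -99029/(-212) = -99029*(-1/212) = 99029/212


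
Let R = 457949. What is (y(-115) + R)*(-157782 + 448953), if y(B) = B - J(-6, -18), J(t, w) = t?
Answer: 133309730640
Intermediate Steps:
y(B) = 6 + B (y(B) = B - 1*(-6) = B + 6 = 6 + B)
(y(-115) + R)*(-157782 + 448953) = ((6 - 115) + 457949)*(-157782 + 448953) = (-109 + 457949)*291171 = 457840*291171 = 133309730640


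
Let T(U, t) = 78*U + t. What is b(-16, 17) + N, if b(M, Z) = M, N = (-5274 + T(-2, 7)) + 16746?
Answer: 11307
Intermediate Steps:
T(U, t) = t + 78*U
N = 11323 (N = (-5274 + (7 + 78*(-2))) + 16746 = (-5274 + (7 - 156)) + 16746 = (-5274 - 149) + 16746 = -5423 + 16746 = 11323)
b(-16, 17) + N = -16 + 11323 = 11307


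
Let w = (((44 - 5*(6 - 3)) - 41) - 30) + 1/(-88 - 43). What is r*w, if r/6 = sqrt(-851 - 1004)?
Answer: -33018*I*sqrt(1855)/131 ≈ -10856.0*I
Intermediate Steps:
r = 6*I*sqrt(1855) (r = 6*sqrt(-851 - 1004) = 6*sqrt(-1855) = 6*(I*sqrt(1855)) = 6*I*sqrt(1855) ≈ 258.42*I)
w = -5503/131 (w = (((44 - 5*3) - 41) - 30) + 1/(-131) = (((44 - 15) - 41) - 30) - 1/131 = ((29 - 41) - 30) - 1/131 = (-12 - 30) - 1/131 = -42 - 1/131 = -5503/131 ≈ -42.008)
r*w = (6*I*sqrt(1855))*(-5503/131) = -33018*I*sqrt(1855)/131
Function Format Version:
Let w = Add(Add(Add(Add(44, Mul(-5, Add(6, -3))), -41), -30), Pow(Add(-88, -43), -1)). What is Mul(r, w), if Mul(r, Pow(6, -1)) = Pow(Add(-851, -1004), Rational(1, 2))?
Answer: Mul(Rational(-33018, 131), I, Pow(1855, Rational(1, 2))) ≈ Mul(-10856., I)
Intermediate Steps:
r = Mul(6, I, Pow(1855, Rational(1, 2))) (r = Mul(6, Pow(Add(-851, -1004), Rational(1, 2))) = Mul(6, Pow(-1855, Rational(1, 2))) = Mul(6, Mul(I, Pow(1855, Rational(1, 2)))) = Mul(6, I, Pow(1855, Rational(1, 2))) ≈ Mul(258.42, I))
w = Rational(-5503, 131) (w = Add(Add(Add(Add(44, Mul(-5, 3)), -41), -30), Pow(-131, -1)) = Add(Add(Add(Add(44, -15), -41), -30), Rational(-1, 131)) = Add(Add(Add(29, -41), -30), Rational(-1, 131)) = Add(Add(-12, -30), Rational(-1, 131)) = Add(-42, Rational(-1, 131)) = Rational(-5503, 131) ≈ -42.008)
Mul(r, w) = Mul(Mul(6, I, Pow(1855, Rational(1, 2))), Rational(-5503, 131)) = Mul(Rational(-33018, 131), I, Pow(1855, Rational(1, 2)))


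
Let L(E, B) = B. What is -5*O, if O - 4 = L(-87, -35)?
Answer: 155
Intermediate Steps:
O = -31 (O = 4 - 35 = -31)
-5*O = -5*(-31) = 155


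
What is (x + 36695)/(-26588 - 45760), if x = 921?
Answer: -9404/18087 ≈ -0.51993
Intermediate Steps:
(x + 36695)/(-26588 - 45760) = (921 + 36695)/(-26588 - 45760) = 37616/(-72348) = 37616*(-1/72348) = -9404/18087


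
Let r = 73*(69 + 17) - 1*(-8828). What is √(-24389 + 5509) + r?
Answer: 15106 + 8*I*√295 ≈ 15106.0 + 137.4*I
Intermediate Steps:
r = 15106 (r = 73*86 + 8828 = 6278 + 8828 = 15106)
√(-24389 + 5509) + r = √(-24389 + 5509) + 15106 = √(-18880) + 15106 = 8*I*√295 + 15106 = 15106 + 8*I*√295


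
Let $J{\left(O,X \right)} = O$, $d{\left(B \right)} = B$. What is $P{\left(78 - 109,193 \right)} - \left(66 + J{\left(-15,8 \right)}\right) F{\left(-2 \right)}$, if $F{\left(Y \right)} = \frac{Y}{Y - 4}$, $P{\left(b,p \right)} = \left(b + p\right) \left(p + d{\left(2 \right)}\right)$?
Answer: $31573$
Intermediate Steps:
$P{\left(b,p \right)} = \left(2 + p\right) \left(b + p\right)$ ($P{\left(b,p \right)} = \left(b + p\right) \left(p + 2\right) = \left(b + p\right) \left(2 + p\right) = \left(2 + p\right) \left(b + p\right)$)
$F{\left(Y \right)} = \frac{Y}{-4 + Y}$
$P{\left(78 - 109,193 \right)} - \left(66 + J{\left(-15,8 \right)}\right) F{\left(-2 \right)} = \left(193^{2} + 2 \left(78 - 109\right) + 2 \cdot 193 + \left(78 - 109\right) 193\right) - \left(66 - 15\right) \left(- \frac{2}{-4 - 2}\right) = \left(37249 + 2 \left(78 - 109\right) + 386 + \left(78 - 109\right) 193\right) - 51 \left(- \frac{2}{-6}\right) = \left(37249 + 2 \left(-31\right) + 386 - 5983\right) - 51 \left(\left(-2\right) \left(- \frac{1}{6}\right)\right) = \left(37249 - 62 + 386 - 5983\right) - 51 \cdot \frac{1}{3} = 31590 - 17 = 31573$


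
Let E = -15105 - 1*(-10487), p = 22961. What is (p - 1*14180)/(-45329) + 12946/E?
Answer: -313689946/104664661 ≈ -2.9971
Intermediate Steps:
E = -4618 (E = -15105 + 10487 = -4618)
(p - 1*14180)/(-45329) + 12946/E = (22961 - 1*14180)/(-45329) + 12946/(-4618) = (22961 - 14180)*(-1/45329) + 12946*(-1/4618) = 8781*(-1/45329) - 6473/2309 = -8781/45329 - 6473/2309 = -313689946/104664661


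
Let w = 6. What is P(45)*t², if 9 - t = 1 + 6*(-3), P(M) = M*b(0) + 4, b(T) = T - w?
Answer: -179816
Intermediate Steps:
b(T) = -6 + T (b(T) = T - 1*6 = T - 6 = -6 + T)
P(M) = 4 - 6*M (P(M) = M*(-6 + 0) + 4 = M*(-6) + 4 = -6*M + 4 = 4 - 6*M)
t = 26 (t = 9 - (1 + 6*(-3)) = 9 - (1 - 18) = 9 - 1*(-17) = 9 + 17 = 26)
P(45)*t² = (4 - 6*45)*26² = (4 - 270)*676 = -266*676 = -179816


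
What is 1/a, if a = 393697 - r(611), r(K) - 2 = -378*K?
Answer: 1/624653 ≈ 1.6009e-6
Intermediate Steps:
r(K) = 2 - 378*K
a = 624653 (a = 393697 - (2 - 378*611) = 393697 - (2 - 230958) = 393697 - 1*(-230956) = 393697 + 230956 = 624653)
1/a = 1/624653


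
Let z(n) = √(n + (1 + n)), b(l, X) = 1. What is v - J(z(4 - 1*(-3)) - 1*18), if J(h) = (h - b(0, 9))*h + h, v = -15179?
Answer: -15518 + 36*√15 ≈ -15379.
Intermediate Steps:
z(n) = √(1 + 2*n)
J(h) = h + h*(-1 + h) (J(h) = (h - 1*1)*h + h = (h - 1)*h + h = (-1 + h)*h + h = h*(-1 + h) + h = h + h*(-1 + h))
v - J(z(4 - 1*(-3)) - 1*18) = -15179 - (√(1 + 2*(4 - 1*(-3))) - 1*18)² = -15179 - (√(1 + 2*(4 + 3)) - 18)² = -15179 - (√(1 + 2*7) - 18)² = -15179 - (√(1 + 14) - 18)² = -15179 - (√15 - 18)² = -15179 - (-18 + √15)²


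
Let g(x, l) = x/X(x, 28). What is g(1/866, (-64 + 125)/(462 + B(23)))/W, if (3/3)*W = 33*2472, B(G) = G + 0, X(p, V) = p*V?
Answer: 1/2284128 ≈ 4.3780e-7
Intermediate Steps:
X(p, V) = V*p
B(G) = G
g(x, l) = 1/28 (g(x, l) = x/((28*x)) = x*(1/(28*x)) = 1/28)
W = 81576 (W = 33*2472 = 81576)
g(1/866, (-64 + 125)/(462 + B(23)))/W = (1/28)/81576 = (1/28)*(1/81576) = 1/2284128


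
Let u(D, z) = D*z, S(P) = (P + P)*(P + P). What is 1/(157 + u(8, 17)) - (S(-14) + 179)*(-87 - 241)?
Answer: 92548153/293 ≈ 3.1586e+5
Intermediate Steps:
S(P) = 4*P² (S(P) = (2*P)*(2*P) = 4*P²)
1/(157 + u(8, 17)) - (S(-14) + 179)*(-87 - 241) = 1/(157 + 8*17) - (4*(-14)² + 179)*(-87 - 241) = 1/(157 + 136) - (4*196 + 179)*(-328) = 1/293 - (784 + 179)*(-328) = 1/293 - 963*(-328) = 1/293 - 1*(-315864) = 1/293 + 315864 = 92548153/293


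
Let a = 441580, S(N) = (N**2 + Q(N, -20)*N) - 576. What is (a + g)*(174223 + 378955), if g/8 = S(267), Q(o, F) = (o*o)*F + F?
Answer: -1684151259617848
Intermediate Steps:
Q(o, F) = F + F*o**2 (Q(o, F) = o**2*F + F = F*o**2 + F = F + F*o**2)
S(N) = -576 + N**2 + N*(-20 - 20*N**2) (S(N) = (N**2 + (-20*(1 + N**2))*N) - 576 = (N**2 + (-20 - 20*N**2)*N) - 576 = (N**2 + N*(-20 - 20*N**2)) - 576 = -576 + N**2 + N*(-20 - 20*N**2))
g = -3044943096 (g = 8*(-576 + 267**2 - 20*267 - 20*267**3) = 8*(-576 + 71289 - 5340 - 20*19034163) = 8*(-576 + 71289 - 5340 - 380683260) = 8*(-380617887) = -3044943096)
(a + g)*(174223 + 378955) = (441580 - 3044943096)*(174223 + 378955) = -3044501516*553178 = -1684151259617848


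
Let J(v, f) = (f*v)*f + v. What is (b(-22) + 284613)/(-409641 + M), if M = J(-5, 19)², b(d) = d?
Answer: 284591/2866459 ≈ 0.099283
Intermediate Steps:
J(v, f) = v + v*f² (J(v, f) = v*f² + v = v + v*f²)
M = 3276100 (M = (-5*(1 + 19²))² = (-5*(1 + 361))² = (-5*362)² = (-1810)² = 3276100)
(b(-22) + 284613)/(-409641 + M) = (-22 + 284613)/(-409641 + 3276100) = 284591/2866459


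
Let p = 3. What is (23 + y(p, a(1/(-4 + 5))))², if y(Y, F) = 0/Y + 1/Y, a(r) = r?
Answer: 4900/9 ≈ 544.44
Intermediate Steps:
y(Y, F) = 1/Y (y(Y, F) = 0 + 1/Y = 1/Y)
(23 + y(p, a(1/(-4 + 5))))² = (23 + 1/3)² = (23 + ⅓)² = (70/3)² = 4900/9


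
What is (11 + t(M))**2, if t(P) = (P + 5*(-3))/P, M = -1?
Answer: 729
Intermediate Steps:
t(P) = (-15 + P)/P (t(P) = (P - 15)/P = (-15 + P)/P)
(11 + t(M))**2 = (11 + (-15 - 1)/(-1))**2 = (11 - 1*(-16))**2 = (11 + 16)**2 = 27**2 = 729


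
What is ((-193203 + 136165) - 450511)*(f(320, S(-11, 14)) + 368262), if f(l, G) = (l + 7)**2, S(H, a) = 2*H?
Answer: -241182716859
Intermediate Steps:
f(l, G) = (7 + l)**2
((-193203 + 136165) - 450511)*(f(320, S(-11, 14)) + 368262) = ((-193203 + 136165) - 450511)*((7 + 320)**2 + 368262) = (-57038 - 450511)*(327**2 + 368262) = -507549*(106929 + 368262) = -507549*475191 = -241182716859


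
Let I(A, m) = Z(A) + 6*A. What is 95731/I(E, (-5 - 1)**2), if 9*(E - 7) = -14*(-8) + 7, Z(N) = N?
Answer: 861579/1274 ≈ 676.28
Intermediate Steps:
E = 182/9 (E = 7 + (-14*(-8) + 7)/9 = 7 + (112 + 7)/9 = 7 + (1/9)*119 = 7 + 119/9 = 182/9 ≈ 20.222)
I(A, m) = 7*A (I(A, m) = A + 6*A = 7*A)
95731/I(E, (-5 - 1)**2) = 95731/((7*(182/9))) = 95731/(1274/9) = 95731*(9/1274) = 861579/1274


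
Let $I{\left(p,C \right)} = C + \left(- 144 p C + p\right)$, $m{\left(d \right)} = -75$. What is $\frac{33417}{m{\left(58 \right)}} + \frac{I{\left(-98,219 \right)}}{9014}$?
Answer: $- \frac{23140721}{225350} \approx -102.69$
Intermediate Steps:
$I{\left(p,C \right)} = C + p - 144 C p$ ($I{\left(p,C \right)} = C - \left(- p + 144 C p\right) = C + p - 144 C p$)
$\frac{33417}{m{\left(58 \right)}} + \frac{I{\left(-98,219 \right)}}{9014} = \frac{33417}{-75} + \frac{219 - 98 - 31536 \left(-98\right)}{9014} = 33417 \left(- \frac{1}{75}\right) + \left(219 - 98 + 3090528\right) \frac{1}{9014} = - \frac{11139}{25} + 3090649 \cdot \frac{1}{9014} = - \frac{11139}{25} + \frac{3090649}{9014} = - \frac{23140721}{225350}$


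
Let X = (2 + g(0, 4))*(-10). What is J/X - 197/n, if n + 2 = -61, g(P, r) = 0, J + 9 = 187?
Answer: -3637/630 ≈ -5.7730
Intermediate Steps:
J = 178 (J = -9 + 187 = 178)
n = -63 (n = -2 - 61 = -63)
X = -20 (X = (2 + 0)*(-10) = 2*(-10) = -20)
J/X - 197/n = 178/(-20) - 197/(-63) = 178*(-1/20) - 197*(-1/63) = -89/10 + 197/63 = -3637/630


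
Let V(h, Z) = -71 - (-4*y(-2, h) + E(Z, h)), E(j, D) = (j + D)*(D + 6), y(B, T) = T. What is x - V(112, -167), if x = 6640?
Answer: -227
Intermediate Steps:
E(j, D) = (6 + D)*(D + j) (E(j, D) = (D + j)*(6 + D) = (6 + D)*(D + j))
V(h, Z) = -71 - h**2 - 6*Z - 2*h - Z*h (V(h, Z) = -71 - (-4*h + (h**2 + 6*h + 6*Z + h*Z)) = -71 - (-4*h + (h**2 + 6*h + 6*Z + Z*h)) = -71 - (-4*h + (h**2 + 6*Z + 6*h + Z*h)) = -71 - (h**2 + 2*h + 6*Z + Z*h) = -71 + (-h**2 - 6*Z - 2*h - Z*h) = -71 - h**2 - 6*Z - 2*h - Z*h)
x - V(112, -167) = 6640 - (-71 - 1*112**2 - 6*(-167) - 2*112 - 1*(-167)*112) = 6640 - (-71 - 1*12544 + 1002 - 224 + 18704) = 6640 - (-71 - 12544 + 1002 - 224 + 18704) = 6640 - 1*6867 = 6640 - 6867 = -227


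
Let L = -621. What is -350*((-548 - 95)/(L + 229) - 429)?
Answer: 4188125/28 ≈ 1.4958e+5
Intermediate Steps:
-350*((-548 - 95)/(L + 229) - 429) = -350*((-548 - 95)/(-621 + 229) - 429) = -350*(-643/(-392) - 429) = -350*(-643*(-1/392) - 429) = -350*(643/392 - 429) = -350*(-167525/392) = 4188125/28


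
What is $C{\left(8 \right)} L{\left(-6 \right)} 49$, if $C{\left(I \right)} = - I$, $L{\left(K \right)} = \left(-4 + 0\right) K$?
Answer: $-9408$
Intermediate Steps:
$L{\left(K \right)} = - 4 K$
$C{\left(8 \right)} L{\left(-6 \right)} 49 = \left(-1\right) 8 \left(\left(-4\right) \left(-6\right)\right) 49 = \left(-8\right) 24 \cdot 49 = \left(-192\right) 49 = -9408$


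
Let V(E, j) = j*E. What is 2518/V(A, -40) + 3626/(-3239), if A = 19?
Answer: -5455781/1230820 ≈ -4.4326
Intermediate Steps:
V(E, j) = E*j
2518/V(A, -40) + 3626/(-3239) = 2518/((19*(-40))) + 3626/(-3239) = 2518/(-760) + 3626*(-1/3239) = 2518*(-1/760) - 3626/3239 = -1259/380 - 3626/3239 = -5455781/1230820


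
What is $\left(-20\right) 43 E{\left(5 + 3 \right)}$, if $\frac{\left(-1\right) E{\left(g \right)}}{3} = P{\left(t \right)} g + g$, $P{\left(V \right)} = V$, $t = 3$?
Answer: $82560$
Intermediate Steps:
$E{\left(g \right)} = - 12 g$ ($E{\left(g \right)} = - 3 \left(3 g + g\right) = - 3 \cdot 4 g = - 12 g$)
$\left(-20\right) 43 E{\left(5 + 3 \right)} = \left(-20\right) 43 \left(- 12 \left(5 + 3\right)\right) = - 860 \left(\left(-12\right) 8\right) = \left(-860\right) \left(-96\right) = 82560$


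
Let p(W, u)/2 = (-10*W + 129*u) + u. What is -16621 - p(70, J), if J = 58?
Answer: -30301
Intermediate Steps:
p(W, u) = -20*W + 260*u (p(W, u) = 2*((-10*W + 129*u) + u) = 2*(-10*W + 130*u) = -20*W + 260*u)
-16621 - p(70, J) = -16621 - (-20*70 + 260*58) = -16621 - (-1400 + 15080) = -16621 - 1*13680 = -16621 - 13680 = -30301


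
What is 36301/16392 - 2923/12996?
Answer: 35321165/17752536 ≈ 1.9896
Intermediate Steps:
36301/16392 - 2923/12996 = 35321165/17752536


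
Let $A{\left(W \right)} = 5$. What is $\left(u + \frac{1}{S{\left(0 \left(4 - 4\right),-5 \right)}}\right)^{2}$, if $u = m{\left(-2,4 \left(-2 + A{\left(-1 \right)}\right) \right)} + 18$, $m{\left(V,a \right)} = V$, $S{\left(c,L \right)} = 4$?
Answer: $\frac{4225}{16} \approx 264.06$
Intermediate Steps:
$u = 16$ ($u = -2 + 18 = 16$)
$\left(u + \frac{1}{S{\left(0 \left(4 - 4\right),-5 \right)}}\right)^{2} = \left(16 + \frac{1}{4}\right)^{2} = \left(\frac{65}{4}\right)^{2} = \frac{4225}{16}$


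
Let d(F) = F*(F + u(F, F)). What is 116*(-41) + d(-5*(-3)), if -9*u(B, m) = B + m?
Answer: -4581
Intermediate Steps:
u(B, m) = -B/9 - m/9 (u(B, m) = -(B + m)/9 = -B/9 - m/9)
d(F) = 7*F²/9 (d(F) = F*(F + (-F/9 - F/9)) = F*(F - 2*F/9) = F*(7*F/9) = 7*F²/9)
116*(-41) + d(-5*(-3)) = 116*(-41) + 7*(-5*(-3))²/9 = -4756 + (7/9)*15² = -4756 + (7/9)*225 = -4756 + 175 = -4581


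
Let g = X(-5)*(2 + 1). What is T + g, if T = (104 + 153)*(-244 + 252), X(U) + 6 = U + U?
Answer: 2008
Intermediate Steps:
X(U) = -6 + 2*U (X(U) = -6 + (U + U) = -6 + 2*U)
T = 2056 (T = 257*8 = 2056)
g = -48 (g = (-6 + 2*(-5))*(2 + 1) = (-6 - 10)*3 = -16*3 = -48)
T + g = 2056 - 48 = 2008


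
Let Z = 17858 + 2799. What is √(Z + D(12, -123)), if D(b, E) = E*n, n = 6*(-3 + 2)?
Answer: √21395 ≈ 146.27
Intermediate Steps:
n = -6 (n = 6*(-1) = -6)
D(b, E) = -6*E (D(b, E) = E*(-6) = -6*E)
Z = 20657
√(Z + D(12, -123)) = √(20657 - 6*(-123)) = √(20657 + 738) = √21395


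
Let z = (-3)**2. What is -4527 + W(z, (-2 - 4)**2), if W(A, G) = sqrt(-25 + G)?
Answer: -4527 + sqrt(11) ≈ -4523.7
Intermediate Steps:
z = 9
-4527 + W(z, (-2 - 4)**2) = -4527 + sqrt(-25 + (-2 - 4)**2) = -4527 + sqrt(-25 + (-6)**2) = -4527 + sqrt(-25 + 36) = -4527 + sqrt(11)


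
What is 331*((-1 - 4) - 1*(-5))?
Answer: 0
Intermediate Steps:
331*((-1 - 4) - 1*(-5)) = 331*(-5 + 5) = 331*0 = 0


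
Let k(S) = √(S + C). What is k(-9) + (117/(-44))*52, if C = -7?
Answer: -1521/11 + 4*I ≈ -138.27 + 4.0*I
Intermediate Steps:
k(S) = √(-7 + S) (k(S) = √(S - 7) = √(-7 + S))
k(-9) + (117/(-44))*52 = √(-7 - 9) + (117/(-44))*52 = √(-16) + (117*(-1/44))*52 = 4*I - 117/44*52 = 4*I - 1521/11 = -1521/11 + 4*I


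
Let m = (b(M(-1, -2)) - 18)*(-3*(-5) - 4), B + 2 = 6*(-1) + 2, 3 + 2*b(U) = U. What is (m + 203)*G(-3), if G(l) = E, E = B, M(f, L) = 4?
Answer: -63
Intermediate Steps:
b(U) = -3/2 + U/2
B = -6 (B = -2 + (6*(-1) + 2) = -2 + (-6 + 2) = -2 - 4 = -6)
E = -6
G(l) = -6
m = -385/2 (m = ((-3/2 + (½)*4) - 18)*(-3*(-5) - 4) = ((-3/2 + 2) - 18)*(15 - 4) = (½ - 18)*11 = -35/2*11 = -385/2 ≈ -192.50)
(m + 203)*G(-3) = (-385/2 + 203)*(-6) = (21/2)*(-6) = -63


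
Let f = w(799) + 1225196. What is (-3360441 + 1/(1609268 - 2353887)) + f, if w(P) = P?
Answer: -1589349046075/744619 ≈ -2.1344e+6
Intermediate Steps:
f = 1225995 (f = 799 + 1225196 = 1225995)
(-3360441 + 1/(1609268 - 2353887)) + f = (-3360441 + 1/(1609268 - 2353887)) + 1225995 = (-3360441 + 1/(-744619)) + 1225995 = (-3360441 - 1/744619) + 1225995 = -2502248216980/744619 + 1225995 = -1589349046075/744619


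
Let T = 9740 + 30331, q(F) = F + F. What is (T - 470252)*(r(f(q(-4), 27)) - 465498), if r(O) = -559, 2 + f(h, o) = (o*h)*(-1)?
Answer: 200488866317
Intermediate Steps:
q(F) = 2*F
f(h, o) = -2 - h*o (f(h, o) = -2 + (o*h)*(-1) = -2 + (h*o)*(-1) = -2 - h*o)
T = 40071
(T - 470252)*(r(f(q(-4), 27)) - 465498) = (40071 - 470252)*(-559 - 465498) = -430181*(-466057) = 200488866317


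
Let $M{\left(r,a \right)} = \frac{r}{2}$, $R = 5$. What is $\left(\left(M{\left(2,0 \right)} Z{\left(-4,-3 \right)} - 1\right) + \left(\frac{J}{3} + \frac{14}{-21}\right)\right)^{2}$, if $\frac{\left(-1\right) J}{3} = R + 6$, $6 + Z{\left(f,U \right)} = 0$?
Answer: $\frac{3136}{9} \approx 348.44$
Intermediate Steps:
$Z{\left(f,U \right)} = -6$ ($Z{\left(f,U \right)} = -6 + 0 = -6$)
$M{\left(r,a \right)} = \frac{r}{2}$ ($M{\left(r,a \right)} = r \frac{1}{2} = \frac{r}{2}$)
$J = -33$ ($J = - 3 \left(5 + 6\right) = \left(-3\right) 11 = -33$)
$\left(\left(M{\left(2,0 \right)} Z{\left(-4,-3 \right)} - 1\right) + \left(\frac{J}{3} + \frac{14}{-21}\right)\right)^{2} = \left(\left(\frac{1}{2} \cdot 2 \left(-6\right) - 1\right) + \left(- \frac{33}{3} + \frac{14}{-21}\right)\right)^{2} = \left(\left(1 \left(-6\right) - 1\right) + \left(\left(-33\right) \frac{1}{3} + 14 \left(- \frac{1}{21}\right)\right)\right)^{2} = \left(\left(-6 - 1\right) - \frac{35}{3}\right)^{2} = \left(-7 - \frac{35}{3}\right)^{2} = \left(- \frac{56}{3}\right)^{2} = \frac{3136}{9}$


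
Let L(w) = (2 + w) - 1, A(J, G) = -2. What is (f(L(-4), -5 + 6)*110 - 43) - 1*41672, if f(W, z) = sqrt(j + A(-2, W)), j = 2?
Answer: -41715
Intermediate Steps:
L(w) = 1 + w
f(W, z) = 0 (f(W, z) = sqrt(2 - 2) = sqrt(0) = 0)
(f(L(-4), -5 + 6)*110 - 43) - 1*41672 = (0*110 - 43) - 1*41672 = (0 - 43) - 41672 = -43 - 41672 = -41715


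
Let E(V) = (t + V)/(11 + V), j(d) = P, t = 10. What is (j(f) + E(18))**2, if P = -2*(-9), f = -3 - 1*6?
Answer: 302500/841 ≈ 359.69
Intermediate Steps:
f = -9 (f = -3 - 6 = -9)
P = 18
j(d) = 18
E(V) = (10 + V)/(11 + V)
(j(f) + E(18))**2 = (18 + (10 + 18)/(11 + 18))**2 = (18 + 28/29)**2 = (550/29)**2 = 302500/841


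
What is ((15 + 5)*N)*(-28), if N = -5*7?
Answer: 19600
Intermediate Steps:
N = -35
((15 + 5)*N)*(-28) = ((15 + 5)*(-35))*(-28) = (20*(-35))*(-28) = -700*(-28) = 19600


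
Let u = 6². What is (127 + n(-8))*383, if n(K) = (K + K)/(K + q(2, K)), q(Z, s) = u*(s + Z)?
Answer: 681357/14 ≈ 48668.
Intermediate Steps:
u = 36
q(Z, s) = 36*Z + 36*s (q(Z, s) = 36*(s + Z) = 36*(Z + s) = 36*Z + 36*s)
n(K) = 2*K/(72 + 37*K) (n(K) = (K + K)/(K + (36*2 + 36*K)) = (2*K)/(K + (72 + 36*K)) = (2*K)/(72 + 37*K) = 2*K/(72 + 37*K))
(127 + n(-8))*383 = (127 + 2*(-8)/(72 + 37*(-8)))*383 = (127 + 2*(-8)/(72 - 296))*383 = (127 + 2*(-8)/(-224))*383 = (127 + 2*(-8)*(-1/224))*383 = (127 + 1/14)*383 = (1779/14)*383 = 681357/14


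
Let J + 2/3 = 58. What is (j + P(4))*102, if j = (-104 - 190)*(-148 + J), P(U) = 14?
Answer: 2720340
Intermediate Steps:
J = 172/3 (J = -2/3 + 58 = 172/3 ≈ 57.333)
j = 26656 (j = (-104 - 190)*(-148 + 172/3) = -294*(-272/3) = 26656)
(j + P(4))*102 = (26656 + 14)*102 = 26670*102 = 2720340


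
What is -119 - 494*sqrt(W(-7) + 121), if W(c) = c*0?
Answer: -5553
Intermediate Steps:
W(c) = 0
-119 - 494*sqrt(W(-7) + 121) = -119 - 494*sqrt(0 + 121) = -119 - 494*sqrt(121) = -119 - 494*11 = -119 - 5434 = -5553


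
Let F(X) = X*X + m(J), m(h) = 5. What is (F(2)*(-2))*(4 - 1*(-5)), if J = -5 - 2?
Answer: -162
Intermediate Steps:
J = -7
F(X) = 5 + X**2 (F(X) = X*X + 5 = X**2 + 5 = 5 + X**2)
(F(2)*(-2))*(4 - 1*(-5)) = ((5 + 2**2)*(-2))*(4 - 1*(-5)) = ((5 + 4)*(-2))*(4 + 5) = (9*(-2))*9 = -18*9 = -162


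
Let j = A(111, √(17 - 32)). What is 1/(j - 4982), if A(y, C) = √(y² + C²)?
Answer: -2491/12404009 - √12306/24808018 ≈ -0.00020529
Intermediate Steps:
A(y, C) = √(C² + y²)
j = √12306 (j = √((√(17 - 32))² + 111²) = √((√(-15))² + 12321) = √((I*√15)² + 12321) = √(-15 + 12321) = √12306 ≈ 110.93)
1/(j - 4982) = 1/(√12306 - 4982) = 1/(-4982 + √12306)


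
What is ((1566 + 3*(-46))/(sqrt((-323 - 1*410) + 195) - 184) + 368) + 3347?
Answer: 63755479/17197 - 714*I*sqrt(538)/17197 ≈ 3707.4 - 0.96302*I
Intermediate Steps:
((1566 + 3*(-46))/(sqrt((-323 - 1*410) + 195) - 184) + 368) + 3347 = ((1566 - 138)/(sqrt((-323 - 410) + 195) - 184) + 368) + 3347 = (1428/(sqrt(-733 + 195) - 184) + 368) + 3347 = (1428/(sqrt(-538) - 184) + 368) + 3347 = (1428/(I*sqrt(538) - 184) + 368) + 3347 = (1428/(-184 + I*sqrt(538)) + 368) + 3347 = (368 + 1428/(-184 + I*sqrt(538))) + 3347 = 3715 + 1428/(-184 + I*sqrt(538))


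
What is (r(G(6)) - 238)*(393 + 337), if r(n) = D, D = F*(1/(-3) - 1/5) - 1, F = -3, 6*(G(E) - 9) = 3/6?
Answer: -173302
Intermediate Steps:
G(E) = 109/12 (G(E) = 9 + (3/6)/6 = 9 + (3*(1/6))/6 = 9 + (1/6)*(1/2) = 9 + 1/12 = 109/12)
D = 3/5 (D = -3*(1/(-3) - 1/5) - 1 = -3*(1*(-1/3) - 1*1/5) - 1 = -3*(-1/3 - 1/5) - 1 = -3*(-8/15) - 1 = 8/5 - 1 = 3/5 ≈ 0.60000)
r(n) = 3/5
(r(G(6)) - 238)*(393 + 337) = (3/5 - 238)*(393 + 337) = -1187/5*730 = -173302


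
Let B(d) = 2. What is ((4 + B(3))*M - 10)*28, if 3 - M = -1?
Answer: 392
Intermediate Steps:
M = 4 (M = 3 - 1*(-1) = 3 + 1 = 4)
((4 + B(3))*M - 10)*28 = ((4 + 2)*4 - 10)*28 = (6*4 - 10)*28 = (24 - 10)*28 = 14*28 = 392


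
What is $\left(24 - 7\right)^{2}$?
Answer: $289$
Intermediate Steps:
$\left(24 - 7\right)^{2} = 17^{2} = 289$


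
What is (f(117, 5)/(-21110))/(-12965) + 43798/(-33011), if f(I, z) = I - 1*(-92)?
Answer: -11987118088401/9034818552650 ≈ -1.3268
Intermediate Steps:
f(I, z) = 92 + I (f(I, z) = I + 92 = 92 + I)
(f(117, 5)/(-21110))/(-12965) + 43798/(-33011) = ((92 + 117)/(-21110))/(-12965) + 43798/(-33011) = (209*(-1/21110))*(-1/12965) + 43798*(-1/33011) = -209/21110*(-1/12965) - 43798/33011 = 209/273691150 - 43798/33011 = -11987118088401/9034818552650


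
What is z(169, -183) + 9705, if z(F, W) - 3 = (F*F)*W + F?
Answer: -5216786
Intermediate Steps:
z(F, W) = 3 + F + W*F² (z(F, W) = 3 + ((F*F)*W + F) = 3 + (F²*W + F) = 3 + (W*F² + F) = 3 + (F + W*F²) = 3 + F + W*F²)
z(169, -183) + 9705 = (3 + 169 - 183*169²) + 9705 = (3 + 169 - 183*28561) + 9705 = (3 + 169 - 5226663) + 9705 = -5226491 + 9705 = -5216786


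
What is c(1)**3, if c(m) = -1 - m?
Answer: -8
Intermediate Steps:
c(1)**3 = (-1 - 1*1)**3 = (-1 - 1)**3 = (-2)**3 = -8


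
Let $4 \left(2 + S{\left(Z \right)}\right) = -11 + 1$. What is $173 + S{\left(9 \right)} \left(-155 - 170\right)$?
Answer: $\frac{3271}{2} \approx 1635.5$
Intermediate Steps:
$S{\left(Z \right)} = - \frac{9}{2}$ ($S{\left(Z \right)} = -2 + \frac{-11 + 1}{4} = -2 + \frac{1}{4} \left(-10\right) = -2 - \frac{5}{2} = - \frac{9}{2}$)
$173 + S{\left(9 \right)} \left(-155 - 170\right) = 173 - \frac{9 \left(-155 - 170\right)}{2} = 173 - - \frac{2925}{2} = 173 + \frac{2925}{2} = \frac{3271}{2}$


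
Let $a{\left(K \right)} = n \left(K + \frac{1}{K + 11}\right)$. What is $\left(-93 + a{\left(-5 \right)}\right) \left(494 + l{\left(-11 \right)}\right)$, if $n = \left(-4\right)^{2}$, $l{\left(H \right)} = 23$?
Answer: $- \frac{264187}{3} \approx -88062.0$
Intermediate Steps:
$n = 16$
$a{\left(K \right)} = 16 K + \frac{16}{11 + K}$ ($a{\left(K \right)} = 16 \left(K + \frac{1}{K + 11}\right) = 16 \left(K + \frac{1}{11 + K}\right) = 16 K + \frac{16}{11 + K}$)
$\left(-93 + a{\left(-5 \right)}\right) \left(494 + l{\left(-11 \right)}\right) = \left(-93 + \frac{16 \left(1 + \left(-5\right)^{2} + 11 \left(-5\right)\right)}{11 - 5}\right) \left(494 + 23\right) = \left(-93 + \frac{16 \left(1 + 25 - 55\right)}{6}\right) 517 = \left(-93 + 16 \cdot \frac{1}{6} \left(-29\right)\right) 517 = \left(-93 - \frac{232}{3}\right) 517 = \left(- \frac{511}{3}\right) 517 = - \frac{264187}{3}$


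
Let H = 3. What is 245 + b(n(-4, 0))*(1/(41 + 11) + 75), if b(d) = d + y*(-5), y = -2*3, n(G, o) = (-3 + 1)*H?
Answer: 26591/13 ≈ 2045.5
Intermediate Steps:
n(G, o) = -6 (n(G, o) = (-3 + 1)*3 = -2*3 = -6)
y = -6
b(d) = 30 + d (b(d) = d - 6*(-5) = d + 30 = 30 + d)
245 + b(n(-4, 0))*(1/(41 + 11) + 75) = 245 + (30 - 6)*(1/(41 + 11) + 75) = 245 + 24*(1/52 + 75) = 245 + 24*(3901/52) = 245 + 23406/13 = 26591/13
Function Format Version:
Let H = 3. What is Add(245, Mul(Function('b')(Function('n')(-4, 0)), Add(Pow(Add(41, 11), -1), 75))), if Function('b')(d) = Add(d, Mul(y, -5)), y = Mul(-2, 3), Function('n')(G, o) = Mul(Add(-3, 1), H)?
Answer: Rational(26591, 13) ≈ 2045.5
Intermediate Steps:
Function('n')(G, o) = -6 (Function('n')(G, o) = Mul(Add(-3, 1), 3) = Mul(-2, 3) = -6)
y = -6
Function('b')(d) = Add(30, d) (Function('b')(d) = Add(d, Mul(-6, -5)) = Add(d, 30) = Add(30, d))
Add(245, Mul(Function('b')(Function('n')(-4, 0)), Add(Pow(Add(41, 11), -1), 75))) = Add(245, Mul(Add(30, -6), Add(Pow(Add(41, 11), -1), 75))) = Add(245, Mul(24, Add(Pow(52, -1), 75))) = Add(245, Mul(24, Add(Rational(1, 52), 75))) = Add(245, Mul(24, Rational(3901, 52))) = Add(245, Rational(23406, 13)) = Rational(26591, 13)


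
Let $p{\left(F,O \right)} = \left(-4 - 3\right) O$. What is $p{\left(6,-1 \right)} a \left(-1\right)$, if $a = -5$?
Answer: $35$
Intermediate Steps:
$p{\left(F,O \right)} = - 7 O$
$p{\left(6,-1 \right)} a \left(-1\right) = \left(-7\right) \left(-1\right) \left(-5\right) \left(-1\right) = 7 \left(-5\right) \left(-1\right) = \left(-35\right) \left(-1\right) = 35$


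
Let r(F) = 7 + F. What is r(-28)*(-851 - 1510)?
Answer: 49581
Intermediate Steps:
r(-28)*(-851 - 1510) = (7 - 28)*(-851 - 1510) = -21*(-2361) = 49581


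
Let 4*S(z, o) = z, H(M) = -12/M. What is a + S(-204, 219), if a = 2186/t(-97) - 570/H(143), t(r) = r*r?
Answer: 126865919/18818 ≈ 6741.7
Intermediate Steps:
t(r) = r²
S(z, o) = z/4
a = 127825637/18818 (a = 2186/((-97)²) - 570/((-12/143)) = 2186/9409 - 570/((-12*1/143)) = 2186*(1/9409) - 570/(-12/143) = 2186/9409 - 570*(-143/12) = 2186/9409 + 13585/2 = 127825637/18818 ≈ 6792.7)
a + S(-204, 219) = 127825637/18818 + (¼)*(-204) = 127825637/18818 - 51 = 126865919/18818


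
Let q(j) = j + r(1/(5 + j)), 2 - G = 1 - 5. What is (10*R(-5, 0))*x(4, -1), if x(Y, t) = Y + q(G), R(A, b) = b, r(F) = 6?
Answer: 0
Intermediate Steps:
G = 6 (G = 2 - (1 - 5) = 2 - 1*(-4) = 2 + 4 = 6)
q(j) = 6 + j (q(j) = j + 6 = 6 + j)
x(Y, t) = 12 + Y (x(Y, t) = Y + (6 + 6) = Y + 12 = 12 + Y)
(10*R(-5, 0))*x(4, -1) = (10*0)*(12 + 4) = 0*16 = 0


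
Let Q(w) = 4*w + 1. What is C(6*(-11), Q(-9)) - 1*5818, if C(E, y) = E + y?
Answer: -5919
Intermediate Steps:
Q(w) = 1 + 4*w
C(6*(-11), Q(-9)) - 1*5818 = (6*(-11) + (1 + 4*(-9))) - 1*5818 = (-66 + (1 - 36)) - 5818 = (-66 - 35) - 5818 = -101 - 5818 = -5919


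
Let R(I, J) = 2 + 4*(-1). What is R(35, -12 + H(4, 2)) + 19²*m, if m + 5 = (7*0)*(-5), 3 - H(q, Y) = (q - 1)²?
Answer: -1807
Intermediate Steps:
H(q, Y) = 3 - (-1 + q)² (H(q, Y) = 3 - (q - 1)² = 3 - (-1 + q)²)
R(I, J) = -2 (R(I, J) = 2 - 4 = -2)
m = -5 (m = -5 + (7*0)*(-5) = -5 + 0*(-5) = -5 + 0 = -5)
R(35, -12 + H(4, 2)) + 19²*m = -2 + 19²*(-5) = -2 + 361*(-5) = -2 - 1805 = -1807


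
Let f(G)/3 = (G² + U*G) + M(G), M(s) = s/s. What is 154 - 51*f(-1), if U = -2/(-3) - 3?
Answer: -509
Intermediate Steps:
M(s) = 1
U = -7/3 (U = -2*(-1)/3 - 3 = -2*(-⅓) - 3 = ⅔ - 3 = -7/3 ≈ -2.3333)
f(G) = 3 - 7*G + 3*G² (f(G) = 3*((G² - 7*G/3) + 1) = 3*(1 + G² - 7*G/3) = 3 - 7*G + 3*G²)
154 - 51*f(-1) = 154 - 51*(3 - 7*(-1) + 3*(-1)²) = 154 - 51*(3 + 7 + 3*1) = 154 - 51*(3 + 7 + 3) = 154 - 51*13 = 154 - 663 = -509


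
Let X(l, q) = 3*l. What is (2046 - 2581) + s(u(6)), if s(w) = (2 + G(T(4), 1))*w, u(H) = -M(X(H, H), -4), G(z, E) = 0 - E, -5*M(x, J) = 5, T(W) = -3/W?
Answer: -534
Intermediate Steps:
M(x, J) = -1 (M(x, J) = -⅕*5 = -1)
G(z, E) = -E
u(H) = 1 (u(H) = -1*(-1) = 1)
s(w) = w (s(w) = (2 - 1*1)*w = (2 - 1)*w = 1*w = w)
(2046 - 2581) + s(u(6)) = (2046 - 2581) + 1 = -535 + 1 = -534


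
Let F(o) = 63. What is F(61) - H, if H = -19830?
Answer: 19893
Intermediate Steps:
F(61) - H = 63 - 1*(-19830) = 63 + 19830 = 19893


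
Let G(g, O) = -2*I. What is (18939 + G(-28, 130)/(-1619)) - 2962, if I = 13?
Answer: 25866789/1619 ≈ 15977.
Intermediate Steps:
G(g, O) = -26 (G(g, O) = -2*13 = -26)
(18939 + G(-28, 130)/(-1619)) - 2962 = (18939 - 26/(-1619)) - 2962 = (18939 - 26*(-1/1619)) - 2962 = (18939 + 26/1619) - 2962 = 30662267/1619 - 2962 = 25866789/1619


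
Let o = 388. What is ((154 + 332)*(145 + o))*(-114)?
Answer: -29530332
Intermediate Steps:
((154 + 332)*(145 + o))*(-114) = ((154 + 332)*(145 + 388))*(-114) = (486*533)*(-114) = 259038*(-114) = -29530332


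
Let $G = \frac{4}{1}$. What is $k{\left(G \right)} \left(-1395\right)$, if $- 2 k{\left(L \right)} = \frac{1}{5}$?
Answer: $\frac{279}{2} \approx 139.5$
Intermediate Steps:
$G = 4$ ($G = 4 \cdot 1 = 4$)
$k{\left(L \right)} = - \frac{1}{10}$ ($k{\left(L \right)} = - \frac{1}{2 \cdot 5} = \left(- \frac{1}{2}\right) \frac{1}{5} = - \frac{1}{10}$)
$k{\left(G \right)} \left(-1395\right) = \left(- \frac{1}{10}\right) \left(-1395\right) = \frac{279}{2}$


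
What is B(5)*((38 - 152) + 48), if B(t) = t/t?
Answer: -66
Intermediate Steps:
B(t) = 1
B(5)*((38 - 152) + 48) = 1*((38 - 152) + 48) = 1*(-114 + 48) = 1*(-66) = -66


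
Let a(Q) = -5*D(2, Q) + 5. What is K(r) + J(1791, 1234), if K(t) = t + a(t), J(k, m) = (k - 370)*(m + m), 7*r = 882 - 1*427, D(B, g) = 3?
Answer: 3507083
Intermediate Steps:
a(Q) = -10 (a(Q) = -5*3 + 5 = -15 + 5 = -10)
r = 65 (r = (882 - 1*427)/7 = (882 - 427)/7 = (⅐)*455 = 65)
J(k, m) = 2*m*(-370 + k) (J(k, m) = (-370 + k)*(2*m) = 2*m*(-370 + k))
K(t) = -10 + t (K(t) = t - 10 = -10 + t)
K(r) + J(1791, 1234) = (-10 + 65) + 2*1234*(-370 + 1791) = 55 + 2*1234*1421 = 55 + 3507028 = 3507083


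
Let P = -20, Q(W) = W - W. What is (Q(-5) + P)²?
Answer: 400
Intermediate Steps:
Q(W) = 0
(Q(-5) + P)² = (0 - 20)² = (-20)² = 400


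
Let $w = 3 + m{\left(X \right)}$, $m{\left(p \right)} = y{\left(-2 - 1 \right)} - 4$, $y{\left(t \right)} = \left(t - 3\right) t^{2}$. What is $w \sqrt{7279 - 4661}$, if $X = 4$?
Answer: $- 55 \sqrt{2618} \approx -2814.2$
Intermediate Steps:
$y{\left(t \right)} = t^{2} \left(-3 + t\right)$ ($y{\left(t \right)} = \left(t - 3\right) t^{2} = \left(-3 + t\right) t^{2} = t^{2} \left(-3 + t\right)$)
$m{\left(p \right)} = -58$ ($m{\left(p \right)} = \left(-2 - 1\right)^{2} \left(-3 - 3\right) - 4 = \left(-3\right)^{2} \left(-3 - 3\right) - 4 = 9 \left(-6\right) - 4 = -54 - 4 = -58$)
$w = -55$ ($w = 3 - 58 = -55$)
$w \sqrt{7279 - 4661} = - 55 \sqrt{7279 - 4661} = - 55 \sqrt{2618}$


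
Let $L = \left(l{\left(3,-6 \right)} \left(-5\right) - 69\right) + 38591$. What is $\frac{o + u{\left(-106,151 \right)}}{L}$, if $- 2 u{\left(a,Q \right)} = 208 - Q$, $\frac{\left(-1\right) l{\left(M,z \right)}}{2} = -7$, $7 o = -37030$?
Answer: $- \frac{10637}{76904} \approx -0.13832$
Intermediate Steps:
$o = -5290$ ($o = \frac{1}{7} \left(-37030\right) = -5290$)
$l{\left(M,z \right)} = 14$ ($l{\left(M,z \right)} = \left(-2\right) \left(-7\right) = 14$)
$L = 38452$ ($L = \left(14 \left(-5\right) - 69\right) + 38591 = \left(-70 - 69\right) + 38591 = -139 + 38591 = 38452$)
$u{\left(a,Q \right)} = -104 + \frac{Q}{2}$ ($u{\left(a,Q \right)} = - \frac{208 - Q}{2} = -104 + \frac{Q}{2}$)
$\frac{o + u{\left(-106,151 \right)}}{L} = \frac{-5290 + \left(-104 + \frac{1}{2} \cdot 151\right)}{38452} = \left(-5290 + \left(-104 + \frac{151}{2}\right)\right) \frac{1}{38452} = \left(-5290 - \frac{57}{2}\right) \frac{1}{38452} = \left(- \frac{10637}{2}\right) \frac{1}{38452} = - \frac{10637}{76904}$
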